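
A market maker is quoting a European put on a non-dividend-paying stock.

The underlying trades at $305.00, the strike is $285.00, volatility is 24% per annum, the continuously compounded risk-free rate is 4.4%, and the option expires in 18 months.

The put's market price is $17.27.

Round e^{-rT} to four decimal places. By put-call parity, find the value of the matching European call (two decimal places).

$55.48

e^(−rT) = e^(−0.044·1.5) = 0.9361
Put-call parity: C − P = S − K·e^(−rT) = 305 − 285·0.9361 = 305 − 266.7885 = 38.2115
C = P + (C − P) = 17.27 + (38.2115) = 55.4815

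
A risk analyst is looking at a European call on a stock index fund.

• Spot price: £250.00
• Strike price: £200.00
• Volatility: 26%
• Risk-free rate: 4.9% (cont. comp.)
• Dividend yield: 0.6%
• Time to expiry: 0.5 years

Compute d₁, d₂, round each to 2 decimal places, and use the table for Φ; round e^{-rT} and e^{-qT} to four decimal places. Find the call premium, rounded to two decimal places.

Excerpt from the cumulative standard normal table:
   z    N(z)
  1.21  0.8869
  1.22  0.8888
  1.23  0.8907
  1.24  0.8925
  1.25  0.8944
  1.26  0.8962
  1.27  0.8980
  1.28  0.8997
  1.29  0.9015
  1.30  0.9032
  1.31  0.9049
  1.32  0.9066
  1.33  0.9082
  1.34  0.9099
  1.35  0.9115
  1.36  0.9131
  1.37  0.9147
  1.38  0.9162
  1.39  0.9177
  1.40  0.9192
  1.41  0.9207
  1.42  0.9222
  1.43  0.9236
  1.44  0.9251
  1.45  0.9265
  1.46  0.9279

£55.68

T = 0.5;  σ√T = 0.1838
d₁ = [ln(250/200) + (0.049 − 0.006 + ½·0.26²)·0.5] / (σ√T) = (0.2231 + 0.0384) / 0.1838 = 1.4226 which rounds to 1.42
d₂ = 1.4226 − 0.1838 = 1.2388 which rounds to 1.24
exp(−qT) = exp(−0.006·0.5) = 0.9970;  exp(−rT) = exp(−0.049·0.5) = 0.9758
N(d₁) = N(1.42) = 0.9222;  N(d₂) = N(1.24) = 0.8925
C = 250·0.9970·0.9222 − 200·0.9758·0.8925 = 229.8584 − 174.1803 = 55.6781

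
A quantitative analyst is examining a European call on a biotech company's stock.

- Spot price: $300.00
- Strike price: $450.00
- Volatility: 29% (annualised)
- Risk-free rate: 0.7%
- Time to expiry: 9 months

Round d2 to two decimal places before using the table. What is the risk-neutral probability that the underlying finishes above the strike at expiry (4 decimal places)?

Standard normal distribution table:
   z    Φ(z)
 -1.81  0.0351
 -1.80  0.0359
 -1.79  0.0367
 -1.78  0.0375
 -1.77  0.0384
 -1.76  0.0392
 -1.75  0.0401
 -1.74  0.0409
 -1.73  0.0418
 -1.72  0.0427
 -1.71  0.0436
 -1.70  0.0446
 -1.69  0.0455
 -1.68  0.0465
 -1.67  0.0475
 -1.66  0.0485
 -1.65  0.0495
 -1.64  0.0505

0.0427

σ√T = 0.29·√0.75 = 0.2511
d₁ = [ln(300/450) + (0.007 + 0.29²/2)·0.75] / 0.2511 = [-0.4055 + 0.0368] / 0.2511 = -1.4680 ⇒ -1.47
d₂ = d₁ − σ√T = -1.4680 − 0.2511 = -1.7191 ⇒ -1.72
Pr(exercise) under Q = N(d₂) = 0.0427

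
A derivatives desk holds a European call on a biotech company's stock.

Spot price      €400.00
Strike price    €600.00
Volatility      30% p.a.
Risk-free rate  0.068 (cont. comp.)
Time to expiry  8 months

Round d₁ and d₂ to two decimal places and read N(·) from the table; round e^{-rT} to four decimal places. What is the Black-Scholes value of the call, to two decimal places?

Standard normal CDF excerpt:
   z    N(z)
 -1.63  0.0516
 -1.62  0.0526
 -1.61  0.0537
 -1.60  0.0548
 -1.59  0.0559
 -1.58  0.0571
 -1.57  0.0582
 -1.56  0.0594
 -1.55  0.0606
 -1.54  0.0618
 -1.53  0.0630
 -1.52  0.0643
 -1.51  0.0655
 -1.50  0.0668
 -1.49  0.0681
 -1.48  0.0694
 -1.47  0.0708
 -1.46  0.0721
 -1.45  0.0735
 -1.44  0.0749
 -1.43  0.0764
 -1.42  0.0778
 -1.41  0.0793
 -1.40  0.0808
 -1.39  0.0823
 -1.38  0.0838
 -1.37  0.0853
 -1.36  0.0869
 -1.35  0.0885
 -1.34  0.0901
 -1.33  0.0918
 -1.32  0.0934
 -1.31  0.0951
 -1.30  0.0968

€3.35

σ√T = 0.3·√0.6667 = 0.2449
d₁ = [ln(400/600) + (0.068 + 0.3²/2)·0.6667] / 0.2449 = [-0.4055 + 0.0753] / 0.2449 = -1.3478 → -1.35
d₂ = d₁ − σ√T = -1.3478 − 0.2449 = -1.5927 → -1.59
e^(−rT) = e^(−0.068·0.6667) = 0.9557
C = 400·N(-1.35) − 600·0.9557·N(-1.59) = 400·0.0885 − 600·0.9557·0.0559 = 35.4000 − 32.0542 = 3.3458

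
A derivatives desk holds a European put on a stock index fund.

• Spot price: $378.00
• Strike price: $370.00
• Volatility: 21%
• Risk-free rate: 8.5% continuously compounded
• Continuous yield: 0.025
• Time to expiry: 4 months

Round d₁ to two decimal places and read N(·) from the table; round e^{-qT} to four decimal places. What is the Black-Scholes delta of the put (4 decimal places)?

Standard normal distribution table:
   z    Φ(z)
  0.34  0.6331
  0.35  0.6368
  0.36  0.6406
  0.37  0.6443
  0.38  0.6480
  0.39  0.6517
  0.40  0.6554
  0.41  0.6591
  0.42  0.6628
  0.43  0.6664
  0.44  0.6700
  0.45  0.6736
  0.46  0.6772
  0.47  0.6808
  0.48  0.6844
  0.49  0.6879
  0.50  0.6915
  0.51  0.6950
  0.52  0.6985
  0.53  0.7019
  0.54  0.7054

σ√T = 0.21·√0.3333 = 0.1212
d₁ = [ln(378/370) + (0.085 − 0.025 + ½·0.21²)·0.3333] / (σ√T) = (0.0214 + 0.0273) / 0.1212 = 0.4020 which rounds to 0.40
N(d₁) = N(0.40) = 0.6554
Δ_put = e^(−qT)·(N(d₁) − 1) = 0.9917·(0.6554 − 1) = -0.3417

-0.3417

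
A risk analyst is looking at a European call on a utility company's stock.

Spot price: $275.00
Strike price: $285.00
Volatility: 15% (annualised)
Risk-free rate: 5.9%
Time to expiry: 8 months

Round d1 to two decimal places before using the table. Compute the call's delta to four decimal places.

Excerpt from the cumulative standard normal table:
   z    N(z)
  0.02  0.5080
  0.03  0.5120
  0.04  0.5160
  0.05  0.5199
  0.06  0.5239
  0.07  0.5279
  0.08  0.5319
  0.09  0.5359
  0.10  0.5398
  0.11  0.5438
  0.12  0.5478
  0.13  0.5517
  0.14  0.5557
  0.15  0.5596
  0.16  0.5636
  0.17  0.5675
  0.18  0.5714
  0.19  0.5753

σ√T = 0.15 × 0.8165 = 0.1225
d₁ = [ln(275/285) + (0.059 + 0.15²/2)·0.6667] / 0.1225 = [-0.0357 + 0.0468] / 0.1225 = 0.0908 → 0.09
N(d₁) = N(0.09) = 0.5359
Δ_call = N(d₁) = 0.5359

0.5359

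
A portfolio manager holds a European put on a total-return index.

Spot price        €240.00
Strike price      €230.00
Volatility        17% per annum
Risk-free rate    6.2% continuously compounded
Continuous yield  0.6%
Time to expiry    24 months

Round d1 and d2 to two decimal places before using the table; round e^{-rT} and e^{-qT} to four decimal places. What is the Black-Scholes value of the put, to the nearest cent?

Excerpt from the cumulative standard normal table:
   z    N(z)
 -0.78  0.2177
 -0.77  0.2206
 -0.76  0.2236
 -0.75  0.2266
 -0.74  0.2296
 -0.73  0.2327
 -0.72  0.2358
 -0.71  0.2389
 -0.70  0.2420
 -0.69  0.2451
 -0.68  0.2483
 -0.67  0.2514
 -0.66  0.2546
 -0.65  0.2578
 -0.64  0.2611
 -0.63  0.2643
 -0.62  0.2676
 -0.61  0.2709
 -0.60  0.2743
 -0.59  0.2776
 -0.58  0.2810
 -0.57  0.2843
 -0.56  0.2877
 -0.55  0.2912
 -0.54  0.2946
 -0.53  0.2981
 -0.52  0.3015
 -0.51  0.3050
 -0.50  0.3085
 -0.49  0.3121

€8.23

σ√T = 0.17·√2 = 0.2404
d₁ = [ln(240/230) + (0.062 − 0.006 + 0.17²/2)·2] / 0.2404 = [0.0426 + 0.1409] / 0.2404 = 0.7631 which rounds to 0.76
d₂ = d₁ − σ√T = 0.7631 − 0.2404 = 0.5227 which rounds to 0.52
exp(−qT) = exp(−0.006·2) = 0.9881;  exp(−rT) = exp(−0.062·2) = 0.8834
N(−d₂) = N(-0.52) = 0.3015;  N(−d₁) = N(-0.76) = 0.2236
P = 230·0.8834·0.3015 − 240·0.9881·0.2236 = 61.2594 − 53.0254 = 8.2340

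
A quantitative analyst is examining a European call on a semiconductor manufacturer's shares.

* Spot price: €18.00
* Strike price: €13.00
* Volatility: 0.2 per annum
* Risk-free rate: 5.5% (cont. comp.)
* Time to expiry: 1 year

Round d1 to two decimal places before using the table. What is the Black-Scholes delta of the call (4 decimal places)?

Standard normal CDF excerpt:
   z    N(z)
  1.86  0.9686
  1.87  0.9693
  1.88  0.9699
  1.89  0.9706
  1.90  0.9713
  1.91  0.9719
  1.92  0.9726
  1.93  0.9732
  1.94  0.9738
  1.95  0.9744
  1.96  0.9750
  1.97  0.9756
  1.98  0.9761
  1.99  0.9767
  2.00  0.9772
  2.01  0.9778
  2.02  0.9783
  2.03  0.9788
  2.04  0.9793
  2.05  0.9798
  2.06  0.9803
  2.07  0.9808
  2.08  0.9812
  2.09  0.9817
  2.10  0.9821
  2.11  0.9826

T = 1;  σ√T = 0.2000
ln(S/K) + (r + σ²/2)T = ln(18/13) + (0.055 + 0.2²/2)·1 = 0.3254 + 0.0750 = 0.4004
d₁ = 0.4004 / 0.2000 = 2.0021 ⇒ 2.00
N(d₁) = N(2.00) = 0.9772
Δ_call = N(d₁) = 0.9772

0.9772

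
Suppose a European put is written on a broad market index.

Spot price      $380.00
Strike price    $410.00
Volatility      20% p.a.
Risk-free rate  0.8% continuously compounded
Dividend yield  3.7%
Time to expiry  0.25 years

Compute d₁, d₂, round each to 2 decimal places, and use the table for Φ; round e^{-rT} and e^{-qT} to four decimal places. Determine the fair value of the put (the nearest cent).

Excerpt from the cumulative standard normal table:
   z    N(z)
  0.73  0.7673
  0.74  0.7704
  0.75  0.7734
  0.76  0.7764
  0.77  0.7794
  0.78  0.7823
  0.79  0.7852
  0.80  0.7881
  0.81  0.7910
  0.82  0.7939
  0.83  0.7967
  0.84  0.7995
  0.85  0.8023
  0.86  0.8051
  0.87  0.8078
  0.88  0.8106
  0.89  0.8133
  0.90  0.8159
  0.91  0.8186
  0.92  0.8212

$37.14

σ√T = 0.2·√0.25 = 0.1000
d₁ = [ln(380/410) + (0.008 − 0.037 + 0.2²/2)·0.25] / 0.1000 = [-0.0760 − 0.0022] / 0.1000 = -0.7824 ≈ -0.78
d₂ = d₁ − σ√T = -0.7824 − 0.1000 = -0.8824 ≈ -0.88
exp(−qT) = exp(−0.037·0.25) = 0.9908;  exp(−rT) = exp(−0.008·0.25) = 0.9980
N(−d₂) = N(0.88) = 0.8106;  N(−d₁) = N(0.78) = 0.7823
P = 410·0.9980·0.8106 − 380·0.9908·0.7823 = 331.6813 − 294.5391 = 37.1422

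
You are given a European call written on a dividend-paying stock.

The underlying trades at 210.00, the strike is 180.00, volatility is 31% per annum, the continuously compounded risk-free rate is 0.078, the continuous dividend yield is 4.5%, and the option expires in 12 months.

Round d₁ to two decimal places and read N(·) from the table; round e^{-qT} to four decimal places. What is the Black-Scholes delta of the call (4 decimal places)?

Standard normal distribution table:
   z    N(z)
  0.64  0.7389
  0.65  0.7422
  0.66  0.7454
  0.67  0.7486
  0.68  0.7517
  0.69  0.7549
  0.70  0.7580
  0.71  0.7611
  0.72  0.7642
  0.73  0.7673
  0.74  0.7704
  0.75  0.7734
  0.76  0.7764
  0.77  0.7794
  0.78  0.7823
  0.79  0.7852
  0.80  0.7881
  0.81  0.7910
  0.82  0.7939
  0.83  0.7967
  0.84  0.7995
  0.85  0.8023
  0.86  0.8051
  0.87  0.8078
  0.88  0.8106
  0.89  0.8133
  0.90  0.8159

0.7422

T = 1;  σ√T = 0.3100
d₁ = [ln(210/180) + (0.078 − 0.045 + 0.31²/2)·1] / 0.3100 = [0.1542 + 0.0811] / 0.3100 = 0.7587 ≈ 0.76
N(d₁) = N(0.76) = 0.7764
Δ_call = e^(−qT)·N(d₁) = 0.9560·0.7764 = 0.7422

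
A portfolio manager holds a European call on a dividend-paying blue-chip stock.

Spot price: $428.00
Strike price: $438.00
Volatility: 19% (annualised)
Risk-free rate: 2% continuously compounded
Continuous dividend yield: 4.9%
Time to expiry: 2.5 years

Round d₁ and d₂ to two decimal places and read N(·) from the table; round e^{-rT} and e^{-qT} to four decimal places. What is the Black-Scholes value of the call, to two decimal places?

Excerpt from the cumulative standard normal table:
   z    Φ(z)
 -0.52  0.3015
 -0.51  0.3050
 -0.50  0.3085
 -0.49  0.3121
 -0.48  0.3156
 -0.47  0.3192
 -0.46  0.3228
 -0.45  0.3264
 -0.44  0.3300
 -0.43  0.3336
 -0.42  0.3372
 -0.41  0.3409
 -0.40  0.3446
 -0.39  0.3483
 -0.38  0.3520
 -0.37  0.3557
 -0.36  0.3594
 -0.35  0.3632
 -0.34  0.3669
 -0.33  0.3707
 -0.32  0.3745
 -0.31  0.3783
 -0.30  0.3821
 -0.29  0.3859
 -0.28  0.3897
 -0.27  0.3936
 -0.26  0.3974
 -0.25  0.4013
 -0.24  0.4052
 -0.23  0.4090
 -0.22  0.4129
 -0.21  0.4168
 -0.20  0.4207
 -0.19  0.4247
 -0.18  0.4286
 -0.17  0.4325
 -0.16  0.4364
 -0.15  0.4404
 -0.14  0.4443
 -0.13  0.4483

$30.78

T = 2.5;  σ√T = 0.3004
d₁ = [ln(428/438) + (0.02 − 0.049 + 0.19²/2)·2.5] / 0.3004 = [-0.0231 − 0.0274] / 0.3004 = -0.1680 ≈ -0.17
d₂ = d₁ − σ√T = -0.1680 − 0.3004 = -0.4684 ≈ -0.47
exp(−qT) = exp(−0.049·2.5) = 0.8847;  exp(−rT) = exp(−0.02·2.5) = 0.9512
C = 428·0.8847·N(-0.17) − 438·0.9512·N(-0.47) = 428·0.8847·0.4325 − 438·0.9512·0.3192 = 163.7668 − 132.9869 = 30.7799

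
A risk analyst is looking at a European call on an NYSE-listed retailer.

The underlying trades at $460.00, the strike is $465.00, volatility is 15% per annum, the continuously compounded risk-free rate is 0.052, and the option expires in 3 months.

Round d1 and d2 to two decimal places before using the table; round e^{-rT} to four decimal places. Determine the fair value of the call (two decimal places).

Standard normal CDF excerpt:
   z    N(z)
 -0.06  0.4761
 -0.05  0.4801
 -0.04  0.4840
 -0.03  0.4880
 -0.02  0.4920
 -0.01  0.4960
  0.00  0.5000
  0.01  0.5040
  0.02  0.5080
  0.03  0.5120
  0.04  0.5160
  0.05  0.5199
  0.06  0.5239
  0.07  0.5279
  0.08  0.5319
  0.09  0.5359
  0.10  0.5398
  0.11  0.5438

$15.17

σ√T = 0.15·√0.25 = 0.0750
d₁ = [ln(460/465) + (0.052 + 0.15²/2)·0.25] / 0.0750 = [-0.0108 + 0.0158] / 0.0750 = 0.0667 ≈ 0.07
d₂ = d₁ − σ√T = 0.0667 − 0.0750 = -0.0083 ≈ -0.01
exp(−rT) = exp(−0.052·0.25) = 0.9871
N(d₁) = N(0.07) = 0.5279;  N(d₂) = N(-0.01) = 0.4960
C = 460·0.5279 − 465·0.9871·0.4960 = 242.8340 − 227.6647 = 15.1693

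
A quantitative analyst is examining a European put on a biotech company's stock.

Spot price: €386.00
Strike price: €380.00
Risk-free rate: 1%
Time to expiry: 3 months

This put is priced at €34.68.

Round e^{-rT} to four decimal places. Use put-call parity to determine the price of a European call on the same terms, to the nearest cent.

e^(−rT) = e^(−0.01·0.25) = 0.9975
Put-call parity: C − P = S − K·e^(−rT) = 386 − 380·0.9975 = 386 − 379.0500 = 6.9500
C = P + (C − P) = 34.68 + (6.9500) = 41.6300

€41.63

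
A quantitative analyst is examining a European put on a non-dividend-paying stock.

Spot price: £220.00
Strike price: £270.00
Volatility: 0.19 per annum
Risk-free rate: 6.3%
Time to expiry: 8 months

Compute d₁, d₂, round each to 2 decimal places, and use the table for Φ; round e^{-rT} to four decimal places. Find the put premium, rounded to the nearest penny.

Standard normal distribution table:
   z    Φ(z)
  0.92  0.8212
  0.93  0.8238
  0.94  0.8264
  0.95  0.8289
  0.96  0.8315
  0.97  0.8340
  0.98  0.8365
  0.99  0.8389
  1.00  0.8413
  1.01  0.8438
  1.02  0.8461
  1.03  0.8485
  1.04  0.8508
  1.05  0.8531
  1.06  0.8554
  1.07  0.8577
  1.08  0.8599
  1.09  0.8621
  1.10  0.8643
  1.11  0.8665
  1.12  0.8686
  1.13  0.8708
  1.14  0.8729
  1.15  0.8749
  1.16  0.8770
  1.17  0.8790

£41.97

σ√T = 0.19 × 0.8165 = 0.1551
d₁ = [ln(220/270) + (0.063 + 0.19²/2)·0.6667] / 0.1551 = [-0.2048 + 0.0540] / 0.1551 = -0.9718 → -0.97
d₂ = d₁ − σ√T = -0.9718 − 0.1551 = -1.1269 → -1.13
e^(−rT) = e^(−0.063·0.6667) = 0.9589
P = 270·0.9589·N(1.13) − 220·N(0.97) = 270·0.9589·0.8708 − 220·0.8340 = 225.4527 − 183.4800 = 41.9727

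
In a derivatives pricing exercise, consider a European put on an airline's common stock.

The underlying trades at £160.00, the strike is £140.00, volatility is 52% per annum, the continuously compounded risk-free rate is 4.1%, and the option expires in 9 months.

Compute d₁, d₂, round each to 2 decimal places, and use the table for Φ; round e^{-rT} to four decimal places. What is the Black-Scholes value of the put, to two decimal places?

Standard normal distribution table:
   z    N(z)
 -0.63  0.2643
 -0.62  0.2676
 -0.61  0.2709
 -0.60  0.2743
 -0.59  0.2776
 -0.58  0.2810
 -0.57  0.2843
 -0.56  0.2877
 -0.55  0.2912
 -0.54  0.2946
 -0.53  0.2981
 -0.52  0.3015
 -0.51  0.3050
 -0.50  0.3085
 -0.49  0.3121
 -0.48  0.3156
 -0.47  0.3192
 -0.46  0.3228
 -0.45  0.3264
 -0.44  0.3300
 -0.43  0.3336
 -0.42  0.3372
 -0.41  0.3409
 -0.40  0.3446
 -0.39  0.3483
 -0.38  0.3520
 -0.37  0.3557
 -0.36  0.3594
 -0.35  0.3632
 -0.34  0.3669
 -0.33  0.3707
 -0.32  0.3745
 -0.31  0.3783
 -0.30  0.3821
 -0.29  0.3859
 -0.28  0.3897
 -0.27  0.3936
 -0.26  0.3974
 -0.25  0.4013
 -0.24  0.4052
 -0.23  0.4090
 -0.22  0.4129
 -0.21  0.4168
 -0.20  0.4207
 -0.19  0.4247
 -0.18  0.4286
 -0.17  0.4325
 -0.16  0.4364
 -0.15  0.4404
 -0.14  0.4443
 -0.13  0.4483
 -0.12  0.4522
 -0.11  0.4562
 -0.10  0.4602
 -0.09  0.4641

£15.90

σ√T = 0.52 × 0.8660 = 0.4503
d₁ = [ln(160/140) + (0.041 + 0.52²/2)·0.75] / 0.4503 = [0.1335 + 0.1322] / 0.4503 = 0.5900 which rounds to 0.59
d₂ = d₁ − σ√T = 0.5900 − 0.4503 = 0.1396 which rounds to 0.14
e^(−rT) = e^(−0.041·0.75) = 0.9697
P = 140·0.9697·N(-0.14) − 160·N(-0.59) = 140·0.9697·0.4443 − 160·0.2776 = 60.3173 − 44.4160 = 15.9013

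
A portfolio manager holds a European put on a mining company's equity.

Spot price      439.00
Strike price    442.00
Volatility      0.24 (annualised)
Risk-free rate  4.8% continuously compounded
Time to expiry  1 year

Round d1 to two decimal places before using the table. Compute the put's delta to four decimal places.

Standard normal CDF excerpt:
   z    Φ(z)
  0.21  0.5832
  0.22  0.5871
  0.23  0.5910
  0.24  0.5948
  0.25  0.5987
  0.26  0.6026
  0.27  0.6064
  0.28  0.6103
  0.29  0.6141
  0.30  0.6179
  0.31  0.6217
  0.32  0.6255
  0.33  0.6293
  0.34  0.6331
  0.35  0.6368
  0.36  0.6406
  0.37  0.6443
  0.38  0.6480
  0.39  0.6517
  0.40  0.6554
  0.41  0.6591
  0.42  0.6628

-0.3859

σ√T = 0.24·√1 = 0.2400
ln(S/K) + (r + σ²/2)T = ln(439/442) + (0.048 + 0.24²/2)·1 = -0.0068 + 0.0768 = 0.0700
d₁ = 0.0700 / 0.2400 = 0.2916 which rounds to 0.29
N(d₁) = N(0.29) = 0.6141
Δ_put = N(d₁) − 1 = 0.6141 − 1 = -0.3859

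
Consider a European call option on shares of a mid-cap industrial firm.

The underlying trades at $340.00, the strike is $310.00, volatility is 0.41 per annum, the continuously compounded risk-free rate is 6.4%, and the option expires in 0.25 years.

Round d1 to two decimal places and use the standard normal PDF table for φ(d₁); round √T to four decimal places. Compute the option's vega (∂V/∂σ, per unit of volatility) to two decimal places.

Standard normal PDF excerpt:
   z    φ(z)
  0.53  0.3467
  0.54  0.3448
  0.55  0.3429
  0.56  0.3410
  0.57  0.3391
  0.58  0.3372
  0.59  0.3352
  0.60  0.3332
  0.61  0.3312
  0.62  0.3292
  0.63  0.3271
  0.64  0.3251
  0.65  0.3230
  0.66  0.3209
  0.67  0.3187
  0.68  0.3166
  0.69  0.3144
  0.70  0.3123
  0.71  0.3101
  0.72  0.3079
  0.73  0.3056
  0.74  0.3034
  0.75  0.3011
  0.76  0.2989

55.61

σ√T = 0.41·√0.25 = 0.2050
d₁ = [ln(340/310) + (0.064 + ½·0.41²)·0.25] / (σ√T) = (0.0924 + 0.0370) / 0.2050 = 0.6312 → 0.63
√T = √0.25 = 0.5000
φ(d₁) = φ(0.63) = 0.3271
vega = S·φ(d₁)·√T = 340·0.3271·0.5000 = 55.6070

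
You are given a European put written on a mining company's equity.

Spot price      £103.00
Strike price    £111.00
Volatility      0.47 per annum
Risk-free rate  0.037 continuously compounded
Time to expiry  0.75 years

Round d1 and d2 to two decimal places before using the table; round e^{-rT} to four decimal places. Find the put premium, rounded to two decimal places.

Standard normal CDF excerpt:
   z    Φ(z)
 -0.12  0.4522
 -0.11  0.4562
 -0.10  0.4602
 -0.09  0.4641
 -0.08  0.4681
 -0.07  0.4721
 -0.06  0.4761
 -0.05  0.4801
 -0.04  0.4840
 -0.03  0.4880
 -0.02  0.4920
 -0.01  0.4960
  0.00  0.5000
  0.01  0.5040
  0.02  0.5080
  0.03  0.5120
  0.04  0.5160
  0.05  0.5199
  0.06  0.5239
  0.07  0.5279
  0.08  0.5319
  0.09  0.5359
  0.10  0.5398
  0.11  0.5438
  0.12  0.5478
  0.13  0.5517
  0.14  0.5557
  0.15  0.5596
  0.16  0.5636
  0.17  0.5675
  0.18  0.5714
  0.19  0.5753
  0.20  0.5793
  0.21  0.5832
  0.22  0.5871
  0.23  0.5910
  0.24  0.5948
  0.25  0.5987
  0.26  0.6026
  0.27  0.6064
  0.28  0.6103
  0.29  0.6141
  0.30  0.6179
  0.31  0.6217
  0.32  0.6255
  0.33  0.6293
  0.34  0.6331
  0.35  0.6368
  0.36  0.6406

£19.73

T = 0.75;  σ√T = 0.4070
ln(S/K) + (r + σ²/2)T = ln(103/111) + (0.037 + 0.47²/2)·0.75 = -0.0748 + 0.1106 = 0.0358
d₁ = 0.0358 / 0.4070 = 0.0879 which rounds to 0.09
d₂ = d₁ − σ√T = 0.0879 − 0.4070 = -0.3191 which rounds to -0.32
e^(−rT) = e^(−0.037·0.75) = 0.9726
N(−d₂) = N(0.32) = 0.6255;  N(−d₁) = N(-0.09) = 0.4641
P = 111·0.9726·0.6255 − 103·0.4641 = 67.5281 − 47.8023 = 19.7258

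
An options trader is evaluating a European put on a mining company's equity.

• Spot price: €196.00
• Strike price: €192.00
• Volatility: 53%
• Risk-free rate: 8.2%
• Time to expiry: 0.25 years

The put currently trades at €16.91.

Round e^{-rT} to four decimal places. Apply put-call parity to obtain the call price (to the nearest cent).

e^(−rT) = e^(−0.082·0.25) = 0.9797
Put-call parity: C − P = S − K·e^(−rT) = 196 − 192·0.9797 = 196 − 188.1024 = 7.8976
C = P + (C − P) = 16.91 + (7.8976) = 24.8076

€24.81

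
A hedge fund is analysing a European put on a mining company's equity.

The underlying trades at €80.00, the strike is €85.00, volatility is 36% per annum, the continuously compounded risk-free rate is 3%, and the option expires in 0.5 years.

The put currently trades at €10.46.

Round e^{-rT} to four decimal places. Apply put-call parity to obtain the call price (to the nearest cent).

€6.73

exp(−rT) = exp(−0.03·0.5) = 0.9851
Put-call parity: C − P = S − K·e^(−rT) = 80 − 85·0.9851 = 80 − 83.7335 = -3.7335
C = P + (C − P) = 10.46 + (-3.7335) = 6.7265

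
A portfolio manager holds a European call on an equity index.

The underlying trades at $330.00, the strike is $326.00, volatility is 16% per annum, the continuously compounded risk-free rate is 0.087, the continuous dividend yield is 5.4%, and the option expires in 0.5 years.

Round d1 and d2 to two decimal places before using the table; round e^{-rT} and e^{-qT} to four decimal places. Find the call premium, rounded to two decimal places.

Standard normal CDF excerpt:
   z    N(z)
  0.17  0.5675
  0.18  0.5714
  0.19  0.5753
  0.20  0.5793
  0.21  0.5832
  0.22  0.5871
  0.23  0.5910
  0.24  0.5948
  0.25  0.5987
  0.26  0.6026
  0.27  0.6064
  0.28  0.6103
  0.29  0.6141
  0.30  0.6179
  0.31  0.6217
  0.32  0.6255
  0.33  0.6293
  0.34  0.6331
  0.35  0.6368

σ√T = 0.16 × 0.7071 = 0.1131
d₁ = [ln(330/326) + (0.087 − 0.054 + ½·0.16²)·0.5] / (σ√T) = (0.0122 + 0.0229) / 0.1131 = 0.3102 ≈ 0.31
d₂ = 0.3102 − 0.1131 = 0.1971 ≈ 0.20
e^(−qT) = e^(−0.054·0.5) = 0.9734;  e^(−rT) = e^(−0.087·0.5) = 0.9574
C = 330·0.9734·N(0.31) − 326·0.9574·N(0.20) = 330·0.9734·0.6217 − 326·0.9574·0.5793 = 199.7037 − 180.8067 = 18.8970

$18.90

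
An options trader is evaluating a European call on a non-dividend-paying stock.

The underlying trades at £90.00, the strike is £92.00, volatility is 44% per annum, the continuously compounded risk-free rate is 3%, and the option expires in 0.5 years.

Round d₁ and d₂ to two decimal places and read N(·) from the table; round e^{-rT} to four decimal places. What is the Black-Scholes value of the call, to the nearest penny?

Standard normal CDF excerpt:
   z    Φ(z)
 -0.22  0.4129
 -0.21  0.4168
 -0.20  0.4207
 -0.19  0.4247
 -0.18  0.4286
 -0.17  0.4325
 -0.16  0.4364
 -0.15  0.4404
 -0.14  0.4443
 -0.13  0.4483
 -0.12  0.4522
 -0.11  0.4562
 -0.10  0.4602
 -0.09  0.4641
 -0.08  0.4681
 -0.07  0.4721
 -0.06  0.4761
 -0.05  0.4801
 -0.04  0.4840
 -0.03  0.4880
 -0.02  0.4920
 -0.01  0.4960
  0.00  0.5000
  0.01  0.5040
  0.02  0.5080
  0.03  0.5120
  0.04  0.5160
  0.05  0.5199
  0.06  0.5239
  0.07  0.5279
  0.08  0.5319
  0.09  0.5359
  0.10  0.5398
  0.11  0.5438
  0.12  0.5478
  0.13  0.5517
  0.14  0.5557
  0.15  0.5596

σ√T = 0.44·√0.5 = 0.3111
d₁ = [ln(90/92) + (0.03 + 0.44²/2)·0.5] / 0.3111 = [-0.0220 + 0.0634] / 0.3111 = 0.1331 ⇒ 0.13
d₂ = d₁ − σ√T = 0.1331 − 0.3111 = -0.1780 ⇒ -0.18
exp(−rT) = exp(−0.03·0.5) = 0.9851
N(d₁) = N(0.13) = 0.5517;  N(d₂) = N(-0.18) = 0.4286
C = 90·0.5517 − 92·0.9851·0.4286 = 49.6530 − 38.8437 = 10.8093

£10.81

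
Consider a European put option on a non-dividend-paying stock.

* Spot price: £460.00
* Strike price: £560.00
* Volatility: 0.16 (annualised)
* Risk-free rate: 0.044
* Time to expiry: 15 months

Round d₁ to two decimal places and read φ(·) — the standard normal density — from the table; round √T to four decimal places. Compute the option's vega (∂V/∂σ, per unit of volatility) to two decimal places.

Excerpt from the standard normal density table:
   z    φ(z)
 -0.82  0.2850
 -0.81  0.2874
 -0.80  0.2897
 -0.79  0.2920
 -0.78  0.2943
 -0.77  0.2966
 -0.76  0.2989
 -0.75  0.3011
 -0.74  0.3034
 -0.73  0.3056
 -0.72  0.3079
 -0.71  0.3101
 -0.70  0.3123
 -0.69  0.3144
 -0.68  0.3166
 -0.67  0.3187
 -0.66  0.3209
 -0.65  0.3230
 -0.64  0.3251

σ√T = 0.16 × 1.1180 = 0.1789
d₁ = [ln(460/560) + (0.044 + 0.16²/2)·1.25] / 0.1789 = [-0.1967 + 0.0710] / 0.1789 = -0.7027 which rounds to -0.70
√T = √1.25 = 1.1180
φ(d₁) = φ(-0.70) = 0.3123
vega = S·φ(d₁)·√T = 460·0.3123·1.1180 = 160.6096

160.61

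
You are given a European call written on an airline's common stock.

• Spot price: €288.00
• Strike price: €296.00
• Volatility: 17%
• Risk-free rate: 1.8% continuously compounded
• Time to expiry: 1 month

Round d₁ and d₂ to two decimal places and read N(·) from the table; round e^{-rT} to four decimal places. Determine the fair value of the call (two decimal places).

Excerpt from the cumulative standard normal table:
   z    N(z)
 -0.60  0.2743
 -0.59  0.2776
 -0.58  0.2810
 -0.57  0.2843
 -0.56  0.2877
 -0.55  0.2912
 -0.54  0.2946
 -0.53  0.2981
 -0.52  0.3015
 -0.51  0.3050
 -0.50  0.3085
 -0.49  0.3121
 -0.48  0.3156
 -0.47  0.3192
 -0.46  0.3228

T = 0.08333;  σ√T = 0.0491
ln(S/K) + (r + σ²/2)T = ln(288/296) + (0.018 + 0.17²/2)·0.08333 = -0.0274 + 0.0027 = -0.0247
d₁ = -0.0247 / 0.0491 = -0.5032 which rounds to -0.50
d₂ = d₁ − σ√T = -0.5032 − 0.0491 = -0.5523 which rounds to -0.55
exp(−rT) = exp(−0.018·0.08333) = 0.9985
N(d₁) = N(-0.50) = 0.3085;  N(d₂) = N(-0.55) = 0.2912
C = 288·0.3085 − 296·0.9985·0.2912 = 88.8480 − 86.0659 = 2.7821

€2.78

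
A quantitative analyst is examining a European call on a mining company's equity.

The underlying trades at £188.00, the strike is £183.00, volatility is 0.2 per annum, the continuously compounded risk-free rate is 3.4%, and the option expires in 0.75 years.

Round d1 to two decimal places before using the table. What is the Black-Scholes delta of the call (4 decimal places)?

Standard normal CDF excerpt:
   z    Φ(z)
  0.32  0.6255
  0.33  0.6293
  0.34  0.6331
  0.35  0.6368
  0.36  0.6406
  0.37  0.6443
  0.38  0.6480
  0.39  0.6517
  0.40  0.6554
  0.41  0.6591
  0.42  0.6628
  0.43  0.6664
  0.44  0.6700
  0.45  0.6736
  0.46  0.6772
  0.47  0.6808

σ√T = 0.2·√0.75 = 0.1732
d₁ = [ln(188/183) + (0.034 + ½·0.2²)·0.75] / (σ√T) = (0.0270 + 0.0405) / 0.1732 = 0.3895 ≈ 0.39
N(d₁) = N(0.39) = 0.6517
Δ_call = N(d₁) = 0.6517

0.6517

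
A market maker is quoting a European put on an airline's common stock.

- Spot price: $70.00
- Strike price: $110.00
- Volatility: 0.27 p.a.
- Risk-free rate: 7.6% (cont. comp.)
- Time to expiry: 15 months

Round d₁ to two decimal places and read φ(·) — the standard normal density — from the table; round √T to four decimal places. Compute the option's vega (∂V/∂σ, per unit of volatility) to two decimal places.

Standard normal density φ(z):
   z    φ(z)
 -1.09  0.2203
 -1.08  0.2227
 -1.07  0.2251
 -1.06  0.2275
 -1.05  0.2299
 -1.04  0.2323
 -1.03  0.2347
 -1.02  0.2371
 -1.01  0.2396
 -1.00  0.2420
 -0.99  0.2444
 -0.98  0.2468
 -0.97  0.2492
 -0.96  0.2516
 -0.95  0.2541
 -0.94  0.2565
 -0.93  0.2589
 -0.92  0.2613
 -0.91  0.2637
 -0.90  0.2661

σ√T = 0.27·√1.25 = 0.3019
ln(S/K) + (r + σ²/2)T = ln(70/110) + (0.076 + 0.27²/2)·1.25 = -0.4520 + 0.1406 = -0.3114
d₁ = -0.3114 / 0.3019 = -1.0316 → -1.03
√T = √1.25 = 1.1180
φ(d₁) = φ(-1.03) = 0.2347
vega = S·φ(d₁)·√T = 70·0.2347·1.1180 = 18.3676
(Vega is the same for a European call and put with the same parameters.)

18.37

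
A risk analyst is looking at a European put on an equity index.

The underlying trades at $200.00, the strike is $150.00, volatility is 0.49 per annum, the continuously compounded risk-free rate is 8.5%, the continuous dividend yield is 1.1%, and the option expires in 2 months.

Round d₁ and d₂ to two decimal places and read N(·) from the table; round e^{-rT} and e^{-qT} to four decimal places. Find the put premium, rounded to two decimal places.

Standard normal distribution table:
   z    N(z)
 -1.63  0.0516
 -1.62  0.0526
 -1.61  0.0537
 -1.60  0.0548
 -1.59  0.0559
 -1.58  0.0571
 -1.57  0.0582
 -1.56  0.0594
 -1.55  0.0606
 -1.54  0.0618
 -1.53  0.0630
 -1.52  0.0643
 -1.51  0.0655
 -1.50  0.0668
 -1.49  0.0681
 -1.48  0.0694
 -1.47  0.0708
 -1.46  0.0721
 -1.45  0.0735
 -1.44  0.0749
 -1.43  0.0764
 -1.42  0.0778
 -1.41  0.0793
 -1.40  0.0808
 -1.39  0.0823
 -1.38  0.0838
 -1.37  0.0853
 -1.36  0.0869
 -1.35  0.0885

$1.01

σ√T = 0.49 × 0.4082 = 0.2000
d₁ = [ln(200/150) + (0.085 − 0.011 + 0.49²/2)·0.1667] / 0.2000 = [0.2877 + 0.0323] / 0.2000 = 1.5998 → 1.60
d₂ = d₁ − σ√T = 1.5998 − 0.2000 = 1.3997 → 1.40
e^(−qT) = e^(−0.011·0.1667) = 0.9982;  e^(−rT) = e^(−0.085·0.1667) = 0.9859
P = 150·0.9859·N(-1.40) − 200·0.9982·N(-1.60) = 150·0.9859·0.0808 − 200·0.9982·0.0548 = 11.9491 − 10.9403 = 1.0088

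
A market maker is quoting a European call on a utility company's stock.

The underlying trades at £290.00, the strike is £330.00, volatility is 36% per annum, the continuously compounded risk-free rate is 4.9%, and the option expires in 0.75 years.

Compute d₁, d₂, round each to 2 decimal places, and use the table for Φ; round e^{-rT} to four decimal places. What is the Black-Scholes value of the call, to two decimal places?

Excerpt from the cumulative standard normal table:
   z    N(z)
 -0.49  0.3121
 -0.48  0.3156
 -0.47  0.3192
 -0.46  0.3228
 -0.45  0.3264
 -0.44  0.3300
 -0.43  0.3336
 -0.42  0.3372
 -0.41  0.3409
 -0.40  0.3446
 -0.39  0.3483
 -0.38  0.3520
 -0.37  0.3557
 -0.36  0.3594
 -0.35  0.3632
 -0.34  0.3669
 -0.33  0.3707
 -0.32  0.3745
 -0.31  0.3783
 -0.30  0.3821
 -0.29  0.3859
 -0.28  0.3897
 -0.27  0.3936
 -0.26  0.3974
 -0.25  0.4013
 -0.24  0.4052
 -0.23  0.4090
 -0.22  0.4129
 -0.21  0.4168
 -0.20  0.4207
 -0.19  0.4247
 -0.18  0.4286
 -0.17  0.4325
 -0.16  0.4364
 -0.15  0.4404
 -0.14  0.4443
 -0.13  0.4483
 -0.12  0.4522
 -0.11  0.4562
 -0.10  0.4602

σ√T = 0.36 × 0.8660 = 0.3118
d₁ = [ln(290/330) + (0.049 + ½·0.36²)·0.75] / (σ√T) = (-0.1292 + 0.0853) / 0.3118 = -0.1407 ≈ -0.14
d₂ = -0.1407 − 0.3118 = -0.4525 ≈ -0.45
exp(−rT) = exp(−0.049·0.75) = 0.9639
N(d₁) = N(-0.14) = 0.4443;  N(d₂) = N(-0.45) = 0.3264
C = 290·0.4443 − 330·0.9639·0.3264 = 128.8470 − 103.8236 = 25.0234

£25.02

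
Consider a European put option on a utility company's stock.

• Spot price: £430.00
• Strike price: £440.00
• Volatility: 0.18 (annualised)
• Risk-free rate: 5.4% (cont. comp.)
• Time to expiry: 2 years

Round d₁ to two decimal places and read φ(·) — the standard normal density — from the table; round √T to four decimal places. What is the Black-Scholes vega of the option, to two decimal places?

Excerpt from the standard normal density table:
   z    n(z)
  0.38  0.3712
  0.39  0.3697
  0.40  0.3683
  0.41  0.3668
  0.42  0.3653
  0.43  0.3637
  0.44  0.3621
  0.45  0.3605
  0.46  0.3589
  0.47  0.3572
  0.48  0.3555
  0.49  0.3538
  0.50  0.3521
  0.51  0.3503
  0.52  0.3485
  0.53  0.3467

218.25

σ√T = 0.18·√2 = 0.2546
d₁ = [ln(430/440) + (0.054 + 0.18²/2)·2] / 0.2546 = [-0.0230 + 0.1404] / 0.2546 = 0.4612 ⇒ 0.46
√T = √2 = 1.4142
φ(d₁) = φ(0.46) = 0.3589
vega = S·φ(d₁)·√T = 430·0.3589·1.4142 = 218.2492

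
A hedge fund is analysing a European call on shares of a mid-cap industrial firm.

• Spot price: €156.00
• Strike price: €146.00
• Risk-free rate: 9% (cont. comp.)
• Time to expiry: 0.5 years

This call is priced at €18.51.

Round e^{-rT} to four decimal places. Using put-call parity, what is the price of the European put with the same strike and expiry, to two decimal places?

€2.09

e^(−rT) = e^(−0.09·0.5) = 0.9560
Put-call parity: C − P = S − K·e^(−rT) = 156 − 146·0.9560 = 156 − 139.5760 = 16.4240
P = C − (C − P) = 18.51 − (16.4240) = 2.0860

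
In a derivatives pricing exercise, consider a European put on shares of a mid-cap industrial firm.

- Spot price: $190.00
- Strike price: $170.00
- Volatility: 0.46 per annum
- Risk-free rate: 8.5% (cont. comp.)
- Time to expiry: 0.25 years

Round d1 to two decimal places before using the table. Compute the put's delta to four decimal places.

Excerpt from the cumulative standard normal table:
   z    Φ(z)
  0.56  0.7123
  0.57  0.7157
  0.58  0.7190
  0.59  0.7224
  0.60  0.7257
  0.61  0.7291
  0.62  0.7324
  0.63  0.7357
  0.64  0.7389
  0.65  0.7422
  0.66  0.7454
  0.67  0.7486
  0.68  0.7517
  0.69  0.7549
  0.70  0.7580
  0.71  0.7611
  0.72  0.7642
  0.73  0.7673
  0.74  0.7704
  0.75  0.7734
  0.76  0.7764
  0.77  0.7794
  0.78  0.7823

σ√T = 0.46 × 0.5000 = 0.2300
d₁ = [ln(190/170) + (0.085 + ½·0.46²)·0.25] / (σ√T) = (0.1112 + 0.0477) / 0.2300 = 0.6910 → 0.69
N(d₁) = N(0.69) = 0.7549
Δ_put = N(d₁) − 1 = 0.7549 − 1 = -0.2451

-0.2451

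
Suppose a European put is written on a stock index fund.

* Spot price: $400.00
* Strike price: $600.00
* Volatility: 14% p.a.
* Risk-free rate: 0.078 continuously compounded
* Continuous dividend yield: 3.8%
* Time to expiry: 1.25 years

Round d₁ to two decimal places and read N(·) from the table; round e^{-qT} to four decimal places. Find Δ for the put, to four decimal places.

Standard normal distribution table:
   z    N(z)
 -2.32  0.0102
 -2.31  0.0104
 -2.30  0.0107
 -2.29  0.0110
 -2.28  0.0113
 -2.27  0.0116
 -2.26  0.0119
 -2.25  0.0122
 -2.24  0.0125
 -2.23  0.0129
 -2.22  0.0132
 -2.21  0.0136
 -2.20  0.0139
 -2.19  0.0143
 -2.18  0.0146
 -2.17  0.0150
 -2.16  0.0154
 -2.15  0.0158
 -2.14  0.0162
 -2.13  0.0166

-0.9400

σ√T = 0.14·√1.25 = 0.1565
d₁ = [ln(400/600) + (0.078 − 0.038 + 0.14²/2)·1.25] / 0.1565 = [-0.4055 + 0.0623] / 0.1565 = -2.1927 which rounds to -2.19
N(d₁) = N(-2.19) = 0.0143
Δ_put = e^(−qT)·(N(d₁) − 1) = 0.9536·(0.0143 − 1) = -0.9400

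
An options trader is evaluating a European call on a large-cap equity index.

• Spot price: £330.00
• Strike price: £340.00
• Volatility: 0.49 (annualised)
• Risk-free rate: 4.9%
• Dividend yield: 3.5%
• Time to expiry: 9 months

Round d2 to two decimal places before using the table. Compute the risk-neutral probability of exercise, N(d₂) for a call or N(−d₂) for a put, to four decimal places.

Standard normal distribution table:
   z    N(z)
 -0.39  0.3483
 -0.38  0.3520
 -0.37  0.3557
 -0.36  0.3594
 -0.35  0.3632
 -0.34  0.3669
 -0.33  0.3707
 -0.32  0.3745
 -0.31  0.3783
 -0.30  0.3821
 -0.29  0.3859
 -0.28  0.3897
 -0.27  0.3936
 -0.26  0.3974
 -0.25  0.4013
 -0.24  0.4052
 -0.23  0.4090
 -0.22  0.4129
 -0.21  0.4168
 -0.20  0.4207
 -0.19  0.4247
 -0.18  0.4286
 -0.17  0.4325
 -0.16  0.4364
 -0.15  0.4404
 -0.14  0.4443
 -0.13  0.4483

0.3974

σ√T = 0.49 × 0.8660 = 0.4244
d₁ = [ln(330/340) + (0.049 − 0.035 + 0.49²/2)·0.75] / 0.4244 = [-0.0299 + 0.1005] / 0.4244 = 0.1666 → 0.17
d₂ = d₁ − σ√T = 0.1666 − 0.4244 = -0.2578 → -0.26
Risk-neutral Pr[S_T > K] = N(d₂) = N(-0.26) = 0.3974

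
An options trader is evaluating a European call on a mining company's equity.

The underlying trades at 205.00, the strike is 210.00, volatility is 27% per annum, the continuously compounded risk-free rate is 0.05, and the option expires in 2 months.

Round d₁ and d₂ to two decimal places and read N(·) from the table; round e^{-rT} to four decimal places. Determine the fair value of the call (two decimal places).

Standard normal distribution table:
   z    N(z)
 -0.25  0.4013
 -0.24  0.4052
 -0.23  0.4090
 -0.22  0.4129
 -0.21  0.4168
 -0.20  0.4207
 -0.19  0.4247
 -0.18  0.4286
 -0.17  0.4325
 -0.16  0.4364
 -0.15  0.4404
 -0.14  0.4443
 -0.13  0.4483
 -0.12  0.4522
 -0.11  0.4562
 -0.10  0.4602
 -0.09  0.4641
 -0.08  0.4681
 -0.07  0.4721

7.53

σ√T = 0.27·√0.1667 = 0.1102
d₁ = [ln(205/210) + (0.05 + 0.27²/2)·0.1667] / 0.1102 = [-0.0241 + 0.0144] / 0.1102 = -0.0879 → -0.09
d₂ = d₁ − σ√T = -0.0879 − 0.1102 = -0.1981 → -0.20
e^(−rT) = e^(−0.05·0.1667) = 0.9917
N(d₁) = N(-0.09) = 0.4641;  N(d₂) = N(-0.20) = 0.4207
C = 205·0.4641 − 210·0.9917·0.4207 = 95.1405 − 87.6137 = 7.5268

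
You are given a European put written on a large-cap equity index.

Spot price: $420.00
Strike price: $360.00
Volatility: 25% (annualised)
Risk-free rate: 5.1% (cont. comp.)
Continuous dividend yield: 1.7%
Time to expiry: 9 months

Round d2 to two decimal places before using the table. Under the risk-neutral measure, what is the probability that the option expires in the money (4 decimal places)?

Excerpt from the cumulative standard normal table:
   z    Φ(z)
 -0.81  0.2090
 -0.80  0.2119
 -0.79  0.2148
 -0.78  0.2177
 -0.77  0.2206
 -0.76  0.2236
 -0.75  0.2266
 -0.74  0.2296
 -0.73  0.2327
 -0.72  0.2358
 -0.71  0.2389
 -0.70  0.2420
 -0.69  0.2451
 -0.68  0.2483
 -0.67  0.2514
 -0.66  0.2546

0.2358

σ√T = 0.25·√0.75 = 0.2165
d₁ = [ln(420/360) + (0.051 − 0.017 + 0.25²/2)·0.75] / 0.2165 = [0.1542 + 0.0489] / 0.2165 = 0.9380 ≈ 0.94
d₂ = d₁ − σ√T = 0.9380 − 0.2165 = 0.7215 ≈ 0.72
Pr(exercise) under Q = N(−d₂) = N(-0.72) = 0.2358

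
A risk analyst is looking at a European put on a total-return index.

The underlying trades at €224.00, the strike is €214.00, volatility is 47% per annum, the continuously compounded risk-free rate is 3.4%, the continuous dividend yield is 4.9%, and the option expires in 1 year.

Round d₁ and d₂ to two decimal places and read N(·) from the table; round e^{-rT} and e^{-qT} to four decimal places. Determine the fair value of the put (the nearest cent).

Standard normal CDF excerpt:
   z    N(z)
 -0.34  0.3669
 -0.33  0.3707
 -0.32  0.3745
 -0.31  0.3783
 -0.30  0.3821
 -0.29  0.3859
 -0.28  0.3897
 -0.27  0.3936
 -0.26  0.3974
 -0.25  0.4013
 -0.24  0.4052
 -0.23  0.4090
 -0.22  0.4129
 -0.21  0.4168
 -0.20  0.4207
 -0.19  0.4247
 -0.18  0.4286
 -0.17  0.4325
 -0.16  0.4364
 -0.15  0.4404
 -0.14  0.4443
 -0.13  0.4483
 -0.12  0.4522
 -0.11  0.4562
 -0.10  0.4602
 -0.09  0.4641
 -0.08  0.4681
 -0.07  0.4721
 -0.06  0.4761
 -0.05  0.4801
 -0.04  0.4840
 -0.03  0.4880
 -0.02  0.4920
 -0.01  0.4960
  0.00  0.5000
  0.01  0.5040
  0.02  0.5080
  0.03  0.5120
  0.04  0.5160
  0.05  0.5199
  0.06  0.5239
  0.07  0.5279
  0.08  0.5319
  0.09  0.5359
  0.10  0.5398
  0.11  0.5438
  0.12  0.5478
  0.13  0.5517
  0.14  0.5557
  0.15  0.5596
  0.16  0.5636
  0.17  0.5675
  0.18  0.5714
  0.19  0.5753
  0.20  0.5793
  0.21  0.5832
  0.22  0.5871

€35.89

σ√T = 0.47·√1 = 0.4700
d₁ = [ln(224/214) + (0.034 − 0.049 + 0.47²/2)·1] / 0.4700 = [0.0457 + 0.0954] / 0.4700 = 0.3003 → 0.30
d₂ = d₁ − σ√T = 0.3003 − 0.4700 = -0.1697 → -0.17
e^(−qT) = e^(−0.049·1) = 0.9522;  e^(−rT) = e^(−0.034·1) = 0.9666
N(−d₂) = N(0.17) = 0.5675;  N(−d₁) = N(-0.30) = 0.3821
P = 214·0.9666·0.5675 − 224·0.9522·0.3821 = 117.3887 − 81.4992 = 35.8896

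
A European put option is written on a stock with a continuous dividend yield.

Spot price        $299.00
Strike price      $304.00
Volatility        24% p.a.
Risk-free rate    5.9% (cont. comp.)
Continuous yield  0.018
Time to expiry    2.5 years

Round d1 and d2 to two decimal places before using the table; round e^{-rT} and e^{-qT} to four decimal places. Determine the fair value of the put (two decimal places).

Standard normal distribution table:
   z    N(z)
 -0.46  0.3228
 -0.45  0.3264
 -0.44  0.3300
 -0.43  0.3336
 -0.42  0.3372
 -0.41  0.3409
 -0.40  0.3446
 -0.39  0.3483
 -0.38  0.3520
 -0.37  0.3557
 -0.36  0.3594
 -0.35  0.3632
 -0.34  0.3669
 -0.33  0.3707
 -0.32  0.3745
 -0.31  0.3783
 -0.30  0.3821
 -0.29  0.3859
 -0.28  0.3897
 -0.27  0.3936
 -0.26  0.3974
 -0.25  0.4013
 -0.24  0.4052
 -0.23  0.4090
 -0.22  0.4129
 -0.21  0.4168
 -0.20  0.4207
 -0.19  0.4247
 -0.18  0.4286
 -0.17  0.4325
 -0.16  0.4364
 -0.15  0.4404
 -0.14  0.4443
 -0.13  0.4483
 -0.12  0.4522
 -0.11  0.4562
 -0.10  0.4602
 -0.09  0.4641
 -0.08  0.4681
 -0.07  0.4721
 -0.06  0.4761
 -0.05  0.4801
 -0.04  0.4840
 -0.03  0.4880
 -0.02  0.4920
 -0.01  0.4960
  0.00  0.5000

$30.58

σ√T = 0.24 × 1.5811 = 0.3795
ln(S/K) + (r − q + σ²/2)T = ln(299/304) + (0.059 − 0.018 + 0.24²/2)·2.5 = -0.0166 + 0.1745 = 0.1579
d₁ = 0.1579 / 0.3795 = 0.4161 which rounds to 0.42
d₂ = d₁ − σ√T = 0.4161 − 0.3795 = 0.0367 which rounds to 0.04
e^(−qT) = e^(−0.018·2.5) = 0.9560;  e^(−rT) = e^(−0.059·2.5) = 0.8629
N(−d₂) = N(-0.04) = 0.4840;  N(−d₁) = N(-0.42) = 0.3372
P = 304·0.8629·0.4840 − 299·0.9560·0.3372 = 126.9637 − 96.3866 = 30.5771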